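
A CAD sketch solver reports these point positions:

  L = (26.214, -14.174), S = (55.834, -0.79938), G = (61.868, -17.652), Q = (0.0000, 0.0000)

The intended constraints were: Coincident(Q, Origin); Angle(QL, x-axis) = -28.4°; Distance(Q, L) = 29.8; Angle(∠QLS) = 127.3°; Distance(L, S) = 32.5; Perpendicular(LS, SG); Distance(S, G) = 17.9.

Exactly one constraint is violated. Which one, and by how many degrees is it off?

Perpendicular(LS, SG) — off by 4.60°.

Q = (0.00, 0.00) ✓; QL at -28.40° ✓; |QL| = 29.80 ✓; ∠QLS = 127.3° ✓; |LS| = 32.50 ✓; ∠(LS, SG) = 94.60° ✗; |SG| = 17.90 ✓.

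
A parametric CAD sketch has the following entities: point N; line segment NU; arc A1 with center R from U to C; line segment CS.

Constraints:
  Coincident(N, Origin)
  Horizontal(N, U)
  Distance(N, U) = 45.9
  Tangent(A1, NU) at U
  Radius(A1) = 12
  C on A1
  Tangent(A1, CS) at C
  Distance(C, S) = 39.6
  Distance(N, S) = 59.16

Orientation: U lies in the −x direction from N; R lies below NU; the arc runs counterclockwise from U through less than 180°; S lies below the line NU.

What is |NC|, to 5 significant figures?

58.634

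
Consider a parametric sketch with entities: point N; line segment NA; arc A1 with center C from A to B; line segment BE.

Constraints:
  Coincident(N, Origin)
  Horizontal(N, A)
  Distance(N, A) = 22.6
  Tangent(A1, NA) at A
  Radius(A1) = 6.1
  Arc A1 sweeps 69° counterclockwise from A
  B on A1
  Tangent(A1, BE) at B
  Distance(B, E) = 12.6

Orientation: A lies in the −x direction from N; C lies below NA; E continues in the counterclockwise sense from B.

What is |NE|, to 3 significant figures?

36.4

N is at the origin; NA is horizontal with |NA| = 22.6 and A on the −x side, so A = (-22.6, 0.00). The tangent condition forces CA to be normal to NA, so C = A + (0, -6.1) = (-22.6, -6.10). On A1, A sits at bearing 90° from C; a 69° counterclockwise sweep puts B at bearing 159°, so B = C + 6.1·(cos 159°, sin 159°) = (-28.3, -3.91). Since A1 is tangent to BE there, CB ⟂ BE, so BE runs along (−sin 159°, cos 159°); with |BE| = 12.6, E = (-32.8, -15.7). Then |NE| = |E − N| = 36.4.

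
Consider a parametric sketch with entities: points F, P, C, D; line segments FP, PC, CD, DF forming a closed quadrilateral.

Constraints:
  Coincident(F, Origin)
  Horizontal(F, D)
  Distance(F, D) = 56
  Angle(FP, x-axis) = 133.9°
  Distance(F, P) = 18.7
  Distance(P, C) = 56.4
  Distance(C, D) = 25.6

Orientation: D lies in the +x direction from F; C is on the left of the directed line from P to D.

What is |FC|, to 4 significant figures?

48.09

Checks: F = (0.00, 0.00) ✓; |PC| = 56.40 ✓; |CD| = 25.60 ✓.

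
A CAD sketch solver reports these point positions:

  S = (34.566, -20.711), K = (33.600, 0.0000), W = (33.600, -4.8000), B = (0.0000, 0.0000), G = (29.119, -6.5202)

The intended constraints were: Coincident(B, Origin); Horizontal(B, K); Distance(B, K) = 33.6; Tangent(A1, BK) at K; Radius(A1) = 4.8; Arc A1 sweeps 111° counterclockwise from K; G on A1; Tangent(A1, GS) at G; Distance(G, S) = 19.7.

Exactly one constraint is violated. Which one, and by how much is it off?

Distance(G, S) = 19.7 — off by 4.50.

B = (0.00, 0.00) ✓; B.y = 0.00, K.y = 0.00 ✓; |BK| = 33.60 ✓; ∠(WK, KB) = 90.00° ✓; |WK| = 4.800 ✓; bearing(W→G) − bearing(W→K) = 111.0° ✓; |WG| = 4.800 ✓; ∠(WG, GS) = 90.00° ✓; |GS| = 15.20 ✗.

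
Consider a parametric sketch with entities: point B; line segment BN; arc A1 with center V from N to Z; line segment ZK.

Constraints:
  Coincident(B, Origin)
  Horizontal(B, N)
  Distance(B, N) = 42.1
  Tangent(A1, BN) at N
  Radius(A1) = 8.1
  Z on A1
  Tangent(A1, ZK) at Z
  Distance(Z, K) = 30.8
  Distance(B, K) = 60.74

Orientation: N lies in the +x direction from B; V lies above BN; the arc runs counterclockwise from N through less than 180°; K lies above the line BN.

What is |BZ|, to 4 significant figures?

50.96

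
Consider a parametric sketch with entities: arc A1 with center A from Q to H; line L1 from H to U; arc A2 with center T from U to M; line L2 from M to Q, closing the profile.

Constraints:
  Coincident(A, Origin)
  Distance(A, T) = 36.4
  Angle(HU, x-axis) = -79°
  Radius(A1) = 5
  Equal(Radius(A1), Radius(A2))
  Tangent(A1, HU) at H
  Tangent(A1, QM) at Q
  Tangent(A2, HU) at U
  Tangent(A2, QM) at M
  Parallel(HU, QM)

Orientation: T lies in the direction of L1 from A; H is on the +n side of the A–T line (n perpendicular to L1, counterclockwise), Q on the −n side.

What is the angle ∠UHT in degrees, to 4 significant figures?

7.821°

The slot axis is L1's direction at -79.0°, so u = (cos -79.0°, sin -79.0°) = (0.1908, -0.9816) and n = (−sin -79.0°, cos -79.0°) = (0.9816, 0.1908). A is at the origin and T lies 36.4 along u from A, so T = 36.4·u = (6.945, -35.73). Tangency of A1 to both parallel lines with radius 5.0 puts H and Q at A ± 5.0·n: H = (4.908, 0.9540), Q = (-4.908, -0.9540). Equal radii place U and M the same way about T: U = T + 5.0·n = (11.85, -34.78), M = T − 5.0·n = (2.037, -36.69). Then cos ∠UHT = HU·HT / (|HU||HT|), giving 7.821°.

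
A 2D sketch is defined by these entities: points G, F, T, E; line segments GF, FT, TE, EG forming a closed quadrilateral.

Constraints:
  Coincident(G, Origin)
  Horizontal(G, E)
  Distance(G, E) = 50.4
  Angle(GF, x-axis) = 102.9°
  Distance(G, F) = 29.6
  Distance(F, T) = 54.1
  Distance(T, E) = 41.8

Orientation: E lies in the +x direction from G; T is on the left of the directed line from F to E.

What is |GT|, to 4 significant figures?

61.98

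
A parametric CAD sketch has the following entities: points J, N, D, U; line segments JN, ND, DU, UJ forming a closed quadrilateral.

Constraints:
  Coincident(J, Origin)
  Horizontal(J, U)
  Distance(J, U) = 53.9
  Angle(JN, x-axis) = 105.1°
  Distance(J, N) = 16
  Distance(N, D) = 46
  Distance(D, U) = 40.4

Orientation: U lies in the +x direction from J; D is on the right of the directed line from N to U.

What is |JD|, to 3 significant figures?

31.2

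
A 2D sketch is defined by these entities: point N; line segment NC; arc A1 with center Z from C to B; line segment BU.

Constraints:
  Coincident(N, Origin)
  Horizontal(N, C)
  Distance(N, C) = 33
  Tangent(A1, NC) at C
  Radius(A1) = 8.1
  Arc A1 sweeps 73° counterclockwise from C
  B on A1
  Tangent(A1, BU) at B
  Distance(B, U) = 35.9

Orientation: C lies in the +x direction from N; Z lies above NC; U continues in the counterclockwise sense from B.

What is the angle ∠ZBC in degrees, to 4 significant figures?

53.50°

N is at the origin; N and C share the same y with |NC| = 33.0 and C on the +x side, so C = (33.00, 0.000). Since A1 is tangent to NC there, ZC ⟂ NC, so Z = C + (0, 8.1) = (33.00, 8.100). On A1, C sits at bearing -90° from Z; a 73° counterclockwise sweep puts B at bearing -17°, so B = Z + 8.1·(cos -17°, sin -17°) = (40.75, 5.732). Then cos ∠ZBC = BZ·BC / (|BZ||BC|), giving 53.50°.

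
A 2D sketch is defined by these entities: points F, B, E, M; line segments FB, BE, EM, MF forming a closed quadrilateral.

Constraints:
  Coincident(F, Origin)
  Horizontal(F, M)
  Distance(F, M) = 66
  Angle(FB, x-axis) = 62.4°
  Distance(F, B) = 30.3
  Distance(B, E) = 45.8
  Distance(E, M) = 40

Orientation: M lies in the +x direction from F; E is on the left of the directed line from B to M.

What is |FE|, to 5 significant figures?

70.129

Checks: |BE| = 45.80 ✓; |EM| = 40.00 ✓.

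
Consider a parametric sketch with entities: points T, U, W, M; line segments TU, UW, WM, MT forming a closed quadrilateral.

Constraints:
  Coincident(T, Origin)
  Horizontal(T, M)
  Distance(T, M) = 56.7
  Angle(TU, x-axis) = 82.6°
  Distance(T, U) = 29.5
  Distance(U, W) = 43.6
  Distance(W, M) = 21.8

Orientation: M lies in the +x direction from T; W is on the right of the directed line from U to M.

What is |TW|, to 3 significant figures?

35.0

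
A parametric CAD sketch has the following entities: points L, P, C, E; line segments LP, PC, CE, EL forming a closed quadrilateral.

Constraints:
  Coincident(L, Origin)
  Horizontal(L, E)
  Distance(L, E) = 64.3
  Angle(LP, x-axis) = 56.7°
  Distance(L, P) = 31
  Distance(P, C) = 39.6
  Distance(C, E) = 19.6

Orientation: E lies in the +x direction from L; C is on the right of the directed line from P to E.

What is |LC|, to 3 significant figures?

44.9

L is at the origin; LE is horizontal with |LE| = 64.3 and E in +x, so E = (64.3, 0). LP runs at 56.7° with |LP| = 31.0, so P = (17.0, 25.9). C is determined by |PC| = 39.6 and |CE| = 19.6 together: it lies at the intersection of circle(P, 39.6) and circle(E, 19.6). With |PE| = 53.9, the foot of the radical line on PE is 37.9 from P and the perpendicular offset is √(39.6² − 37.9²) = 11.4. Taking the right-of-PE solution: C = (44.8, -2.28).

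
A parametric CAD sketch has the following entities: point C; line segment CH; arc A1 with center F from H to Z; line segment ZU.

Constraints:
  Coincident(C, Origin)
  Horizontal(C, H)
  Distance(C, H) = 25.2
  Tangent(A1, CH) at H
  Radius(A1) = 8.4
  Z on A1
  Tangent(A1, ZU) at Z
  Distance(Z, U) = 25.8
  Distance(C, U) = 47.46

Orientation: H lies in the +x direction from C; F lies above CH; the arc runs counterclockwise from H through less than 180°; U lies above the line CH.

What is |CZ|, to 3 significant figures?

34.7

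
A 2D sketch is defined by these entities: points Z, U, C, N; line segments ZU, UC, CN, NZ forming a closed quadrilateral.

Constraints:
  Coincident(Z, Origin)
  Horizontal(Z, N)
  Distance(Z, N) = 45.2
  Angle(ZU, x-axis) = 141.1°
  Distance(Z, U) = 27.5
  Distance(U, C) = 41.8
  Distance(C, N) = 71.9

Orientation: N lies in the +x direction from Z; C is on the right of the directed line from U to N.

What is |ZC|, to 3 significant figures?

33.2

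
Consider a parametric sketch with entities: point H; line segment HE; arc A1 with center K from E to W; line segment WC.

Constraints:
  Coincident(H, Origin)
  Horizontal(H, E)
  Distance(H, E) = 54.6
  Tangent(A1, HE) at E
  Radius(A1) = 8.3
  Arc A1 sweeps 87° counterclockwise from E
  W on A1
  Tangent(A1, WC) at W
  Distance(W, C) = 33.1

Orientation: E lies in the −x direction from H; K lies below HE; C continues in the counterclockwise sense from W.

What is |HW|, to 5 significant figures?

63.379

A1 meets HE tangentially, so KE is at right angles to HE, so K = E + (0, -8.3) = (-54.600, -8.3000). On A1, E sits at bearing 90° from K; an 87° counterclockwise sweep puts W at bearing 177°, so W = K + 8.3·(cos 177°, sin 177°) = (-62.889, -7.8656). Then |HW| = |W − H| = 63.379.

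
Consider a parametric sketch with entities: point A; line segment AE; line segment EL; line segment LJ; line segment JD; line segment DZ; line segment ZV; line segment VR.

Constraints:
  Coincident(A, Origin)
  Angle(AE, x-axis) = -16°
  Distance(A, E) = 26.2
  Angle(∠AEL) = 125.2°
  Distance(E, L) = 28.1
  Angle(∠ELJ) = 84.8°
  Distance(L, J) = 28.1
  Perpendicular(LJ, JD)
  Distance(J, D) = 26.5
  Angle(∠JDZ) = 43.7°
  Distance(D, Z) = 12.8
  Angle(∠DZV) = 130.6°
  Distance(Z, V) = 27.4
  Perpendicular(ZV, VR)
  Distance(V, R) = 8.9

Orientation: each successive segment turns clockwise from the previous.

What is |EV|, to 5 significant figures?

42.682

A is at the origin; AE runs at -16.0° with length 26.2, so E = (25.185, -7.2217). ∠AEL = 125.2° gives EL at -70.800° from the x-axis; with |EL| = 28.1, L = (34.426, -33.759). ∠ELJ = 84.8° gives LJ at -166.00° from the x-axis; with |LJ| = 28.1, J = (7.1609, -40.557). LJ is perpendicular to JD, so JD runs at 104.00°; with |JD| = 26.5, D = (0.74997, -14.844). ∠JDZ = 43.7° gives DZ at -32.300° from the x-axis; with |DZ| = 12.8, Z = (11.569, -21.684). ∠DZV = 130.6° gives ZV at -81.700° from the x-axis; with |ZV| = 27.4, V = (15.525, -48.797). Then |EV| = |V − E| = 42.682.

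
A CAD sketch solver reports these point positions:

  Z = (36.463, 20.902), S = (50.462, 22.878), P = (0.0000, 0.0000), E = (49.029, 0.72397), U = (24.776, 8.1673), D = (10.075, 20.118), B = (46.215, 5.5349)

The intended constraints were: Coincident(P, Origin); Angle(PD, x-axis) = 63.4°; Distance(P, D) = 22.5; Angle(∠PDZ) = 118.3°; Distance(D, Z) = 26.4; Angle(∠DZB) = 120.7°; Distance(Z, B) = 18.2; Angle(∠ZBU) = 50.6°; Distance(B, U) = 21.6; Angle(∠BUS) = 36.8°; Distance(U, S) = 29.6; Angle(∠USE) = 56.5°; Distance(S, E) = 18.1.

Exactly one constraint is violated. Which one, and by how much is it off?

Distance(S, E) = 18.1 — off by 4.10.

P = (0.00, 0.00) ✓; PD at 63.40° ✓; |PD| = 22.50 ✓; ∠PDZ = 118.3° ✓; |DZ| = 26.40 ✓; ∠DZB = 120.7° ✓; |ZB| = 18.20 ✓; ∠ZBU = 50.60° ✓; |BU| = 21.60 ✓; ∠BUS = 36.80° ✓; |US| = 29.60 ✓; ∠USE = 56.50° ✓; |SE| = 22.20 ✗.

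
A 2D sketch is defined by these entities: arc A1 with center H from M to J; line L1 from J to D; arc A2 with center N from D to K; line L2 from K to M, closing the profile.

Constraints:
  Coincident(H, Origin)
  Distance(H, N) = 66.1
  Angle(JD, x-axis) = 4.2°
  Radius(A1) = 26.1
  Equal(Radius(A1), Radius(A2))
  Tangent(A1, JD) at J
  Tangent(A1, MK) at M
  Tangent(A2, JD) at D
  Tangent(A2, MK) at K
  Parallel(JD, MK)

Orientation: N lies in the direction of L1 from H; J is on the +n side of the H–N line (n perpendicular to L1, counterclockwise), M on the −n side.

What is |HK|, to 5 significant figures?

71.066

Tangency of A1 to both parallel lines with radius 26.1 puts J and M at H ± 26.1·n: J = (-1.9115, 26.030), M = (1.9115, -26.030). Equal radii place D and K the same way about N: D = N + 26.1·n = (64.011, 30.871), K = N − 26.1·n = (67.834, -21.189). Then |HK| = |K − H| = 71.066.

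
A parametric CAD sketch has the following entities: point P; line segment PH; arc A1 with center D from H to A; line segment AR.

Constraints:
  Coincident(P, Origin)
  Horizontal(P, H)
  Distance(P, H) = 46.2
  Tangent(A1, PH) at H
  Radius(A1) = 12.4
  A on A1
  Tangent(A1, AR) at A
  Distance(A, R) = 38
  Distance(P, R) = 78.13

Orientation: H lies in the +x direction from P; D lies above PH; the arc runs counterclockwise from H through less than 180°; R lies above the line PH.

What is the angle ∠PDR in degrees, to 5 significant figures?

125.46°

Checks: ∠(DH, HP) = 90.00° ✓; |DH| = 12.40 ✓; |DA| = 12.40 ✓; ∠(DA, AR) = 90.00° ✓; |AR| = 38.00 ✓; |PR| = 78.13 ✓.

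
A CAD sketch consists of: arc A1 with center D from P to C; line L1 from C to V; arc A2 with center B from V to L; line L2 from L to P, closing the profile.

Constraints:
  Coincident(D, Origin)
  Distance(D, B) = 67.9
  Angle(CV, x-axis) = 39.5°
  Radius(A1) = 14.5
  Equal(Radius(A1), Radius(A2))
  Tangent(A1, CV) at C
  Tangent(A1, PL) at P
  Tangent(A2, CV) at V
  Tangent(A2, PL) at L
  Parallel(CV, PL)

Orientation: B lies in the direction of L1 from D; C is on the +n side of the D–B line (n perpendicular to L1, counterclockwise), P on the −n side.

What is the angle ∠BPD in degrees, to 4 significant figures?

77.95°

D is at the origin and B lies 67.9 along u from D, so B = 67.9·u = (52.39, 43.19). Tangency of A1 to both parallel lines with radius 14.5 puts C and P at D ± 14.5·n: C = (-9.223, 11.19), P = (9.223, -11.19). Then cos ∠BPD = PB·PD / (|PB||PD|), giving 77.95°.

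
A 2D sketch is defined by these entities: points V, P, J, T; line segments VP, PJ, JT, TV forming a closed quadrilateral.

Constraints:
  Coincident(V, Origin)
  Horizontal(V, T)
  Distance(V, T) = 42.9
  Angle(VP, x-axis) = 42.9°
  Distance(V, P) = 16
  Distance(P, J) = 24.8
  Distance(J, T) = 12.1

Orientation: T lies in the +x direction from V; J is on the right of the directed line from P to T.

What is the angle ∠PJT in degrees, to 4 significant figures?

123.3°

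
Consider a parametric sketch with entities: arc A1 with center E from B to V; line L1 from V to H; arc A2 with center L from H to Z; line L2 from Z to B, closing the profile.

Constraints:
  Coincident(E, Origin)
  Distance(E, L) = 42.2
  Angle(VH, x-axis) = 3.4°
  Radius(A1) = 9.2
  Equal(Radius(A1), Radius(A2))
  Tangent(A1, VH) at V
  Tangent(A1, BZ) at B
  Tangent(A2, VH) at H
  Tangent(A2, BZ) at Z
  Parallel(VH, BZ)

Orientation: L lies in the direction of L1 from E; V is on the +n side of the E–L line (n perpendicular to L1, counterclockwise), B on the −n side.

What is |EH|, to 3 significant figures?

43.2

The slot axis is L1's direction at 3.4°, so u = (cos 3.4°, sin 3.4°) = (0.998, 0.0593) and n = (−sin 3.4°, cos 3.4°) = (-0.0593, 0.998). E is at the origin and L lies 42.2 along u from E, so L = 42.2·u = (42.1, 2.50). Tangency of A1 to both parallel lines with radius 9.2 puts V and B at E ± 9.2·n: V = (-0.546, 9.18), B = (0.546, -9.18). Equal radii place H and Z the same way about L: H = L + 9.2·n = (41.6, 11.7), Z = L − 9.2·n = (42.7, -6.68). Then |EH| = |H − E| = 43.2.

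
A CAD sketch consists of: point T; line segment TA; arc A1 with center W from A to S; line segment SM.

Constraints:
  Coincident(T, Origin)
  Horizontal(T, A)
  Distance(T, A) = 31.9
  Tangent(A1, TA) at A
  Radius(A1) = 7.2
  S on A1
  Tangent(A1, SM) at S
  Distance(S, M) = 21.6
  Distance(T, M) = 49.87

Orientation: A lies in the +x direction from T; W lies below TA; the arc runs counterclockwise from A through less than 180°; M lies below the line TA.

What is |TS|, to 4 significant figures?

29.24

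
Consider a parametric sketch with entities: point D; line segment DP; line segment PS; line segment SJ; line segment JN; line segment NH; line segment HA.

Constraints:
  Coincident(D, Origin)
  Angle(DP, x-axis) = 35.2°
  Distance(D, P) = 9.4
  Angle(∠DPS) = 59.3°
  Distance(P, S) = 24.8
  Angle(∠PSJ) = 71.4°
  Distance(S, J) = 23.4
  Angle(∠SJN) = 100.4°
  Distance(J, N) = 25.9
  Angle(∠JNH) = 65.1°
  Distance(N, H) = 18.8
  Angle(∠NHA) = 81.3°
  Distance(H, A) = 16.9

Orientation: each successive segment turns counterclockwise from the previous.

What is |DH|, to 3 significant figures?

6.05

D is at the origin; DP runs at 35.2° with length 9.4, so P = (7.68, 5.42). ∠DPS = 59.3° gives PS at 156° from the x-axis; with |PS| = 24.8, S = (-15.0, 15.5). ∠PSJ = 71.4° gives SJ at -95.5° from the x-axis; with |SJ| = 23.4, J = (-17.2, -7.75). ∠SJN = 100.4° gives JN at -15.9° from the x-axis; with |JN| = 25.9, N = (7.71, -14.8). ∠JNH = 65.1° gives NH at 99.0° from the x-axis; with |NH| = 18.8, H = (4.77, 3.73). Then |DH| = |H − D| = 6.05.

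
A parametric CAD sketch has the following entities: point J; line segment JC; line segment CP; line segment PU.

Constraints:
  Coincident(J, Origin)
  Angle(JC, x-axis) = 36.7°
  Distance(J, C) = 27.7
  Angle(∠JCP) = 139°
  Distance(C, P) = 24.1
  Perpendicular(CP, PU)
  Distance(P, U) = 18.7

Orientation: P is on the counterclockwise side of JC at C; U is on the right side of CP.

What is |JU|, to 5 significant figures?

58.182

J is at the origin; JC runs at 36.7° with length 27.7, so C = 27.7·(cos 36.7°, sin 36.7°) = (22.209, 16.554). ∠JCP = 139.0°, so CP runs at 36.7° + (180° − 139.0°) = 77.700° from the x-axis; with |CP| = 24.1, P = C + 24.1·(cos 77.700°, sin 77.700°) = (27.343, 40.101). CP ⟂ PU; with |PU| = 18.7 on the right of CP, U = P + 18.7·(0.97705, -0.21303) = (45.614, 36.117). Then |JU| = |U − J| = 58.182.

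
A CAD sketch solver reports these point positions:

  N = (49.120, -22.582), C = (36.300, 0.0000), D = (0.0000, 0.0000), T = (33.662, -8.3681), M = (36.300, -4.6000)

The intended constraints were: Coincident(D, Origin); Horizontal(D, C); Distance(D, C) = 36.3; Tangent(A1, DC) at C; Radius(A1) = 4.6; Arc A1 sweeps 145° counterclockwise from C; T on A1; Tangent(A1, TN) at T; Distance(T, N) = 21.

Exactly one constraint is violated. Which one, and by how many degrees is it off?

Tangent(A1, TN) at T — off by 7.60°.

D = (0.00, 0.00) ✓; D.y = 0.00, C.y = 0.00 ✓; |DC| = 36.30 ✓; ∠(MC, CD) = 90.00° ✓; |MC| = 4.600 ✓; bearing(M→T) − bearing(M→C) = 145.0° ✓; |MT| = 4.600 ✓; ∠(MT, TN) = 97.60° ✗; |TN| = 21.00 ✓.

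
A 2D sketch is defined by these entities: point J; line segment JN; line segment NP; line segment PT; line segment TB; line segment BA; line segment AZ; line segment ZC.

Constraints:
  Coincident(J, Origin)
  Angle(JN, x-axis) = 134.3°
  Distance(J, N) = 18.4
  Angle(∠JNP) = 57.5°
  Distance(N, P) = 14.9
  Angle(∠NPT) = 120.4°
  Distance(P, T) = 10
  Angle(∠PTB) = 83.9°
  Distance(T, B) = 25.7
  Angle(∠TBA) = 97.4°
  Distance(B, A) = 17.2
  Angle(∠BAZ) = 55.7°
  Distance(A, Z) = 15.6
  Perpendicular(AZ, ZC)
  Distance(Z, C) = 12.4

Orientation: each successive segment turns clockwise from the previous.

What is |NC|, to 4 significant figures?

17.84

J is at the origin; JN runs at 134.3° with length 18.4, so N = (-12.85, 13.17). ∠JNP = 57.5° gives NP at 11.80° from the x-axis; with |NP| = 14.9, P = (1.734, 16.22). ∠NPT = 120.4° gives PT at -47.80° from the x-axis; with |PT| = 10.0, T = (8.451, 8.808). ∠PTB = 83.9° gives TB at -143.9° from the x-axis; with |TB| = 25.7, B = (-12.31, -6.335). ∠TBA = 97.4° gives BA at 133.5° from the x-axis; with |BA| = 17.2, A = (-24.15, 6.142). ∠BAZ = 55.7° gives AZ at 9.200° from the x-axis; with |AZ| = 15.6, Z = (-8.754, 8.636). AZ ⟂ ZC, so ZC runs at -80.80°; with |ZC| = 12.4, C = (-6.772, -3.605). Then |NC| = |C − N| = 17.84.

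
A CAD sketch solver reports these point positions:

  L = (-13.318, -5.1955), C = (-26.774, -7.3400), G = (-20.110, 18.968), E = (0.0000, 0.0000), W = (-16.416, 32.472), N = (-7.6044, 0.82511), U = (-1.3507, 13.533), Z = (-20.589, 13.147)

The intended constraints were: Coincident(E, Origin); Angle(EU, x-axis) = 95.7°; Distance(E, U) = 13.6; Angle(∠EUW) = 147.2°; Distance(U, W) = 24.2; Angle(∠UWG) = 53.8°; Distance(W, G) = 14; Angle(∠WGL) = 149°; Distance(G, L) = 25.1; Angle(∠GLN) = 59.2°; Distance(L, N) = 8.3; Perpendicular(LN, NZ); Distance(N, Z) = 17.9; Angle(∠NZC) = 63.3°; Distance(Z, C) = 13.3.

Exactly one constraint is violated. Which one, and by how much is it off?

Distance(Z, C) = 13.3 — off by 8.10.

E = (0.00, 0.00) ✓; EU at 95.70° ✓; |EU| = 13.60 ✓; ∠EUW = 147.2° ✓; |UW| = 24.20 ✓; ∠UWG = 53.80° ✓; |WG| = 14.00 ✓; ∠WGL = 149.0° ✓; |GL| = 25.10 ✓; ∠GLN = 59.20° ✓; |LN| = 8.300 ✓; ∠(LN, NZ) = 90.00° ✓; |NZ| = 17.90 ✓; ∠NZC = 63.30° ✓; |ZC| = 21.40 ✗.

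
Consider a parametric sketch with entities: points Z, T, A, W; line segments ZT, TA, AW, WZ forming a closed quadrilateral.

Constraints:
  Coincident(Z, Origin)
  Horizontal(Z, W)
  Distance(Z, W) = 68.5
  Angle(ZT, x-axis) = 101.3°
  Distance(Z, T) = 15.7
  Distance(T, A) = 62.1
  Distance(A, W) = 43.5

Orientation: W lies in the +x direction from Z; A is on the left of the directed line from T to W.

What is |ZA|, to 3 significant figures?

67.4

Checks: ZT at 101.3° ✓; |TA| = 62.10 ✓; |AW| = 43.50 ✓.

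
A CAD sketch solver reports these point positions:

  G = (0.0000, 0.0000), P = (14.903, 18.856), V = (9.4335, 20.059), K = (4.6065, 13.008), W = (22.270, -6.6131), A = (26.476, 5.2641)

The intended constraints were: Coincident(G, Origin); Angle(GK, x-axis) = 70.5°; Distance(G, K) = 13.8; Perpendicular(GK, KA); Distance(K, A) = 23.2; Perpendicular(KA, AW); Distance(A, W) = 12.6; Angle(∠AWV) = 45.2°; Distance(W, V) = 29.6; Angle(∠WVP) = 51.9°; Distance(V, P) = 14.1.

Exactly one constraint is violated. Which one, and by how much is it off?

Distance(V, P) = 14.1 — off by 8.50.

G = (0.00, 0.00) ✓; GK at 70.50° ✓; |GK| = 13.80 ✓; ∠(GK, KA) = 90.00° ✓; |KA| = 23.20 ✓; ∠(KA, AW) = 90.00° ✓; |AW| = 12.60 ✓; ∠AWV = 45.20° ✓; |WV| = 29.60 ✓; ∠WVP = 51.90° ✓; |VP| = 5.600 ✗.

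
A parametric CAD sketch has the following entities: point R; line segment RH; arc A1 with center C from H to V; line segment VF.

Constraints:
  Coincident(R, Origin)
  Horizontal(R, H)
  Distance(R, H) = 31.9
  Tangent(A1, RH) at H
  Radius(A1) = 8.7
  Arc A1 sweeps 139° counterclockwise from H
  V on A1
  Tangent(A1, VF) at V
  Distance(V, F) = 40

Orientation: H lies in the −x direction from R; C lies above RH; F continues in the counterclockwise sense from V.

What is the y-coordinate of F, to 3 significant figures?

41.5

R is at the origin; RH is horizontal with |RH| = 31.9 and H on the −x side, so H = (-31.9, 0.00). Since A1 is tangent to RH there, CH ⟂ RH, so C = H + (0, 8.7) = (-31.9, 8.70). On A1, H sits at bearing -90° from C; a 139° counterclockwise sweep puts V at bearing 49°, so V = C + 8.7·(cos 49°, sin 49°) = (-26.2, 15.3). Since A1 is tangent to VF there, CV ⟂ VF, so VF runs along (−sin 49°, cos 49°); with |VF| = 40.0, F = (-56.4, 41.5). So F.y = 41.5.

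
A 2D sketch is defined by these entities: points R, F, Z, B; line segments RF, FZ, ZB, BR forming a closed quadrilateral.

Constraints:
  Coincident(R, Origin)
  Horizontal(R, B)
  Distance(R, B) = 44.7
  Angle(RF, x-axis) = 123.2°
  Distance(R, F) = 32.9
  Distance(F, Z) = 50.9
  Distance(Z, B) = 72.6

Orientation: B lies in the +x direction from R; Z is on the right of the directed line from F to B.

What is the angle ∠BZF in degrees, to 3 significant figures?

64.6°

Checks: |FZ| = 50.90 ✓; |ZB| = 72.60 ✓.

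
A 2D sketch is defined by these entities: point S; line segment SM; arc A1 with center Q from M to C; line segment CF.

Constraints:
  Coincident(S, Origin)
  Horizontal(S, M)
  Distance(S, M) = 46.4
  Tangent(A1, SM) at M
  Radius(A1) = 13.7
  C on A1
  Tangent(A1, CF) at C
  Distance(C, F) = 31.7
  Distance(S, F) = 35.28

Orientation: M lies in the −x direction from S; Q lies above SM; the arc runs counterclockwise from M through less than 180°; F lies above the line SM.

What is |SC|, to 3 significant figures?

35.8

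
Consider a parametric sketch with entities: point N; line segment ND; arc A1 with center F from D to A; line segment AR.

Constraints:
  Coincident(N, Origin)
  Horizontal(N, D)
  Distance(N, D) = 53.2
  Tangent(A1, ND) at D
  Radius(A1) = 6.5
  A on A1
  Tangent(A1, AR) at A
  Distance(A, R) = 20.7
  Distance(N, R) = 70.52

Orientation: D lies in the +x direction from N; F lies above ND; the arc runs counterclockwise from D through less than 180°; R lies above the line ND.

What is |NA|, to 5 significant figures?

59.458

Checks: ∠(FD, DN) = 90.00° ✓; |FD| = 6.500 ✓; |FA| = 6.500 ✓; ∠(FA, AR) = 90.00° ✓; |AR| = 20.70 ✓; |NR| = 70.52 ✓.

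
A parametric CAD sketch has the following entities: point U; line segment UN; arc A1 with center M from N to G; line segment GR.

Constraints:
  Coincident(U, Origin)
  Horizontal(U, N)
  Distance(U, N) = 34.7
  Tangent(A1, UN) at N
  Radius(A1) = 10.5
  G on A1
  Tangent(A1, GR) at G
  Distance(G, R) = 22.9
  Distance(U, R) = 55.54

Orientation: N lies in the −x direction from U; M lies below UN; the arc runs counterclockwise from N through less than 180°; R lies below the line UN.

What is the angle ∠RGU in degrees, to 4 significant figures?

100.7°

Checks: |MN| = 10.50 ✓; |MG| = 10.50 ✓; ∠(MG, GR) = 90.00° ✓; |GR| = 22.90 ✓; |UR| = 55.54 ✓.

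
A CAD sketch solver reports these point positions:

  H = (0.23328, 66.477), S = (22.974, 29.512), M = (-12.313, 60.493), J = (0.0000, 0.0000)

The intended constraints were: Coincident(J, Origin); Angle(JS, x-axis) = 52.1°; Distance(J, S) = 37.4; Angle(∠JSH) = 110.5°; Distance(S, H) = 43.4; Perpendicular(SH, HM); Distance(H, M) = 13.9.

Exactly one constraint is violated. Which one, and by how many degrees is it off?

Perpendicular(SH, HM) — off by 6.10°.

J = (0.00, 0.00) ✓; JS at 52.10° ✓; |JS| = 37.40 ✓; ∠JSH = 110.5° ✓; |SH| = 43.40 ✓; ∠(SH, HM) = 83.90° ✗; |HM| = 13.90 ✓.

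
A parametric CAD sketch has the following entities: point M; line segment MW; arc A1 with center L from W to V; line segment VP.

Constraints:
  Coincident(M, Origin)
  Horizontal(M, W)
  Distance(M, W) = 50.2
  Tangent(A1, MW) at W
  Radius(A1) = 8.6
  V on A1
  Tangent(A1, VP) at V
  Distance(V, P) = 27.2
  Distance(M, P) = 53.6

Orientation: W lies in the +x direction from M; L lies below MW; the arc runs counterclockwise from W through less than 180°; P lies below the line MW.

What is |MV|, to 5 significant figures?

42.407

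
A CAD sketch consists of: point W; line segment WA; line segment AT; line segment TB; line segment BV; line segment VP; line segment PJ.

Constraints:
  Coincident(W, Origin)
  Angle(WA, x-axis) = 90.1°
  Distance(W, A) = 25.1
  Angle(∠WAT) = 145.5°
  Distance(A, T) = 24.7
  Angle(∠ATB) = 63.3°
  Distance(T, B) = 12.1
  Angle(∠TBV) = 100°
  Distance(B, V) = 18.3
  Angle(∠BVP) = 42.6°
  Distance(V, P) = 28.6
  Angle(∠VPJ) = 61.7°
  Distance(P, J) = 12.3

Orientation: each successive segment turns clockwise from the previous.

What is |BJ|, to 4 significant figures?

9.428

W is at the origin; WA runs at 90.1° with length 25.1, so A = (-0.04381, 25.10). ∠WAT = 145.5° gives AT at 55.60° from the x-axis; with |AT| = 24.7, T = (13.91, 45.48). ∠ATB = 63.3° gives TB at -61.10° from the x-axis; with |TB| = 12.1, B = (19.76, 34.89). ∠TBV = 100.0° gives BV at -141.1° from the x-axis; with |BV| = 18.3, V = (5.517, 23.40). ∠BVP = 42.6° gives VP at 81.50° from the x-axis; with |VP| = 28.6, P = (9.744, 51.68). ∠VPJ = 61.7° gives PJ at -36.80° from the x-axis; with |PJ| = 12.3, J = (19.59, 44.31). Then |BJ| = |J − B| = 9.428.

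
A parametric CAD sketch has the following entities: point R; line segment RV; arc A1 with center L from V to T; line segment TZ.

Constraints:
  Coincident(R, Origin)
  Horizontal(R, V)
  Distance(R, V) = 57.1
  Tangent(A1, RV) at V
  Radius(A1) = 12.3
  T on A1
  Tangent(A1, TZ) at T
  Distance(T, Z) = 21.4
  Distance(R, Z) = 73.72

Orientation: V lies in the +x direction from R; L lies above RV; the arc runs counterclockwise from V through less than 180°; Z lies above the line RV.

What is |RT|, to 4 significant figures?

70.71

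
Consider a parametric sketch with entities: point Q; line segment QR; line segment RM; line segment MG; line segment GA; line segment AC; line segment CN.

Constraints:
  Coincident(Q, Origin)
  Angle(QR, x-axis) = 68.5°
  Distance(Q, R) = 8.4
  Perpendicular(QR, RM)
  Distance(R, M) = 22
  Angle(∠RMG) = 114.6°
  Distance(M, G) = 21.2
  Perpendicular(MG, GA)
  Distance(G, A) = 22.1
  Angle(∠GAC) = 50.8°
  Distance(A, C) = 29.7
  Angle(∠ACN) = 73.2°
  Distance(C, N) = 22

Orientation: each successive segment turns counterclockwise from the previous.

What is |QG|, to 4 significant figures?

32.69

QR is perpendicular to RM, so RM runs at 158.5°; with |RM| = 22.0, M = (-17.39, 15.88). ∠RMG = 114.6° gives MG at -136.1° from the x-axis; with |MG| = 21.2, G = (-32.67, 1.178). Then |QG| = |G − Q| = 32.69.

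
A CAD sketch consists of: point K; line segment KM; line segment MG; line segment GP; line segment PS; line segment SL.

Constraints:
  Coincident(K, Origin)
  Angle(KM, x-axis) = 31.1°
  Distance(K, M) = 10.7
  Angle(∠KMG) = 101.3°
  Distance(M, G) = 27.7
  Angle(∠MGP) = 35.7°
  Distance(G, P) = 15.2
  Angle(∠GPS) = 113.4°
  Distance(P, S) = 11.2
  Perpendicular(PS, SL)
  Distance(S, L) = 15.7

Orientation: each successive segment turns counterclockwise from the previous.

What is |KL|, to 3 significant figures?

26.2

K is at the origin; KM runs at 31.1° with length 10.7, so M = (9.16, 5.53). ∠KMG = 101.3° gives MG at 110° from the x-axis; with |MG| = 27.7, G = (-0.221, 31.6). ∠MGP = 35.7° gives GP at -106° from the x-axis; with |GP| = 15.2, P = (-4.39, 17.0). ∠GPS = 113.4° gives PS at -39.3° from the x-axis; with |PS| = 11.2, S = (4.28, 9.88). The perpendicularity gives SL at right angles to PS, so SL runs at 50.7°; with |SL| = 15.7, L = (14.2, 22.0). Then |KL| = |L − K| = 26.2.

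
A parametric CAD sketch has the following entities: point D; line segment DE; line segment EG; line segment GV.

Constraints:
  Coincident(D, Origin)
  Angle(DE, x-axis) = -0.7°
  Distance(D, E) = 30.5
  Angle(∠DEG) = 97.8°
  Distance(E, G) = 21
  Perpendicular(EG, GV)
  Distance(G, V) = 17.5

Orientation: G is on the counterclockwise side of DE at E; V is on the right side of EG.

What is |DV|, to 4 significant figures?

53.93

D is at the origin; DE runs at -0.7° with length 30.5, so E = 30.5·(cos -0.7°, sin -0.7°) = (30.50, -0.3726). ∠DEG = 97.8°, so EG runs at -0.7° + (180° − 97.8°) = 81.50° from the x-axis; with |EG| = 21.0, G = E + 21.0·(cos 81.50°, sin 81.50°) = (33.60, 20.40). The perpendicularity gives GV at right angles to EG; with |GV| = 17.5 on the right of EG, V = G + 17.5·(0.9890, -0.1478) = (50.91, 17.81). Then |DV| = |V − D| = 53.93.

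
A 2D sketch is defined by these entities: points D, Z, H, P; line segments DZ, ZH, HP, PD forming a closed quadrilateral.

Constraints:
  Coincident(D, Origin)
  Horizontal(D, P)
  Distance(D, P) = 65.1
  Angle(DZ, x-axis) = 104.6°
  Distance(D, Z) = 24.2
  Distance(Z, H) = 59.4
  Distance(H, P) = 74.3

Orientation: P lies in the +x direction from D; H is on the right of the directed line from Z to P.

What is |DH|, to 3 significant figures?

35.7

D is at the origin; DP is horizontal with |DP| = 65.1 and P in +x, so P = (65.1, 0). DZ runs at 104.6° with |DZ| = 24.2, so Z = (-6.10, 23.4). H is determined by |ZH| = 59.4 and |HP| = 74.3 together: it lies at the intersection of circle(Z, 59.4) and circle(P, 74.3). With |ZP| = 75.0, the foot of the radical line on ZP is 24.2 from Z and the perpendicular offset is √(59.4² − 24.2²) = 54.3. Taking the right-of-ZP solution: H = (-0.0750, -35.7).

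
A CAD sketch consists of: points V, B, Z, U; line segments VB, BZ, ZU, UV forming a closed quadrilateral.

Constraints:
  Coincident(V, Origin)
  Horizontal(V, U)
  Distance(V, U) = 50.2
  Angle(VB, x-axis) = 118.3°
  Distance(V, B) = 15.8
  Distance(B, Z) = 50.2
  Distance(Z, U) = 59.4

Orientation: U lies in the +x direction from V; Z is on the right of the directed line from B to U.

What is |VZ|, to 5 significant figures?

35.382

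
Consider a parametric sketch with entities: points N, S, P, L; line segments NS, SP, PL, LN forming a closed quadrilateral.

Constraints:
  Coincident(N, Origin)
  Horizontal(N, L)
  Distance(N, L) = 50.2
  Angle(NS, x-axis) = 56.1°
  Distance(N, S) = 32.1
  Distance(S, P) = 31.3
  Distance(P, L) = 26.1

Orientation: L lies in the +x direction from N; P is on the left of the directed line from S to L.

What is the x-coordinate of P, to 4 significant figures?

49.20

Checks: |SP| = 31.30 ✓; |PL| = 26.10 ✓.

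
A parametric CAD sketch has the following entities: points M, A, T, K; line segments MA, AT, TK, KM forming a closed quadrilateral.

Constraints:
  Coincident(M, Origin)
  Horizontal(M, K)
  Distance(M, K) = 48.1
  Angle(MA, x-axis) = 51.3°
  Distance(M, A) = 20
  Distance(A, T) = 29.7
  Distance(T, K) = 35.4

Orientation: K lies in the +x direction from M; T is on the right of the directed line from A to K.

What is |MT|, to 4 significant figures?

20.89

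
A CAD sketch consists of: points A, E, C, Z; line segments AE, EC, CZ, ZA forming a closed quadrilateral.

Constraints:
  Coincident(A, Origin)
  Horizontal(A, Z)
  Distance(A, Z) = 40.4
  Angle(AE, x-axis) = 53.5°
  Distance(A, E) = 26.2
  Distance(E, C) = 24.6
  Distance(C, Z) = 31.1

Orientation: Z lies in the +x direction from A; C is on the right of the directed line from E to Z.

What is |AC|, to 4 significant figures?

9.817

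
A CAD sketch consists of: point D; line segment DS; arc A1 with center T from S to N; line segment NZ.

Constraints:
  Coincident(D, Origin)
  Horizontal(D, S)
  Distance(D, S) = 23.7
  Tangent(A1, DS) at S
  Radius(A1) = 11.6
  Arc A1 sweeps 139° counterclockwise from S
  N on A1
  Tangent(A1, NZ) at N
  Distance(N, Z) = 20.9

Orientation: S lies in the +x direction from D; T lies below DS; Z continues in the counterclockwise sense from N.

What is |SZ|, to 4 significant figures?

35.03

D is at the origin; DS is horizontal with |DS| = 23.7 and S on the +x side, so S = (23.70, 0.000). Tangency of A1 to DS means the radius TS is perpendicular to DS, so T = S + (0, -11.6) = (23.70, -11.60). On A1, S sits at bearing 90° from T; a 139° counterclockwise sweep puts N at bearing 229°, so N = T + 11.6·(cos 229°, sin 229°) = (16.09, -20.35). The tangent condition forces TN to be normal to NZ, so NZ runs along (−sin 229°, cos 229°); with |NZ| = 20.9, Z = (31.86, -34.07). Then |SZ| = |Z − S| = 35.03.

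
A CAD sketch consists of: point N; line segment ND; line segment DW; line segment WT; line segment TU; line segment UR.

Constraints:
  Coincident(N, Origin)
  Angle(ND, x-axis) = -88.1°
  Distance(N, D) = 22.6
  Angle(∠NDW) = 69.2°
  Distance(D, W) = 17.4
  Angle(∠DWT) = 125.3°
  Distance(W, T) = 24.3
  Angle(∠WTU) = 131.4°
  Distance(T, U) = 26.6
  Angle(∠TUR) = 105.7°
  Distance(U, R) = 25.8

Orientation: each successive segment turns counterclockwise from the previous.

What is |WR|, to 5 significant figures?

50.089

∠WTU = 131.4° gives TU at 126.00° from the x-axis; with |TU| = 26.6, U = (6.4673, 29.362). ∠TUR = 105.7° gives UR at -159.70° from the x-axis; with |UR| = 25.8, R = (-17.730, 20.411). Then |WR| = |R − W| = 50.089.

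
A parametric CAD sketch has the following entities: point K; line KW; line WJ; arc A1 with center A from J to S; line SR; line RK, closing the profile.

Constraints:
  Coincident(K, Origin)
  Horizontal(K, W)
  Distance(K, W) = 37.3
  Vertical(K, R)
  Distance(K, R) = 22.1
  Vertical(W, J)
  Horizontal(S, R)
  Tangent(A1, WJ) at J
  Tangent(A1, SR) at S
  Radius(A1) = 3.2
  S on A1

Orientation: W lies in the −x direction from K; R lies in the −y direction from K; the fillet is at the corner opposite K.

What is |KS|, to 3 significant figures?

40.6

The virtual corner opposite K is at (-37.3, -22.1). Since A1 is tangent to WJ there, AJ ⟂ WJ and since A1 is tangent to SR there, AS ⟂ SR, with radius 3.2, so the center A sits 3.2 in from both sides at A = (-34.1, -18.9). That places the tangent points at J = (-37.3, -18.9) on WJ and S = (-34.1, -22.1) on SR. Then |KS| = |S − K| = 40.6.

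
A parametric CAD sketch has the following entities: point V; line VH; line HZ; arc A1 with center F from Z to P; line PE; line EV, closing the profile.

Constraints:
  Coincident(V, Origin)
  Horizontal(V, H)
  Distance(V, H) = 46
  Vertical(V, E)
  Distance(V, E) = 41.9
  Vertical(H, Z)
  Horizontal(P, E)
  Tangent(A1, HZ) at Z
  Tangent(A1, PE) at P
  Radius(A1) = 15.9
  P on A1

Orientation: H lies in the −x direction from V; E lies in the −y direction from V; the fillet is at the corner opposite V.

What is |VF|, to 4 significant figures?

39.77

V is at the origin; VH is horizontal with |VH| = 46.0 and H on the −x side, so H = (-46.00, 0.000). V and E share the same x with |VE| = 41.9 and E on the −y side, so E = (0.000, -41.90). The virtual corner opposite V is at (-46.00, -41.90). The tangent condition forces FZ to be normal to HZ and the tangent condition forces FP to be normal to PE, with radius 15.9, so the center F sits 15.9 in from both sides at F = (-30.10, -26.00). Then |VF| = |F − V| = 39.77.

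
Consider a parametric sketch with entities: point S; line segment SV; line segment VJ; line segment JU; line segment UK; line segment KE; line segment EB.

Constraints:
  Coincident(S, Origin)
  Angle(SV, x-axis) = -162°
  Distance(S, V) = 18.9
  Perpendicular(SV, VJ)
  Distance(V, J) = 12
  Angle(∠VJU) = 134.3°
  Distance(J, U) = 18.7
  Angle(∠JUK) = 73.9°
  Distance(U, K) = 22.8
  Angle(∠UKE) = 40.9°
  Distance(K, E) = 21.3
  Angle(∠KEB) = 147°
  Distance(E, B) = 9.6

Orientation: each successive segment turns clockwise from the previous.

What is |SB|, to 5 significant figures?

28.722

S is at the origin; SV runs at -162.0° with length 18.9, so V = (-17.975, -5.8404). SV is perpendicular to VJ, so VJ runs at 108.00°; with |VJ| = 12.0, J = (-21.683, 5.5723). ∠VJU = 134.3° gives JU at 62.300° from the x-axis; with |JU| = 18.7, U = (-12.991, 22.129). ∠JUK = 73.9° gives UK at -43.800° from the x-axis; with |UK| = 22.8, K = (3.4655, 6.3483). ∠UKE = 40.9° gives KE at 177.10° from the x-axis; with |KE| = 21.3, E = (-17.807, 7.4259). ∠KEB = 147.0° gives EB at 144.10° from the x-axis; with |EB| = 9.6, B = (-25.584, 13.055). Then |SB| = |B − S| = 28.722.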